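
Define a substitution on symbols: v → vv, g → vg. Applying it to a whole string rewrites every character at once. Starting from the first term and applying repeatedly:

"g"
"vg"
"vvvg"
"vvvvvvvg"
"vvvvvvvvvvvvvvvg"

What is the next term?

Replace each of the 16 characters of vvvvvvvvvvvvvvvg in place — vv vv vv vv vv vv vv vv vv vv vv vv vv vv vv vg — and concatenate.

vvvvvvvvvvvvvvvvvvvvvvvvvvvvvvvg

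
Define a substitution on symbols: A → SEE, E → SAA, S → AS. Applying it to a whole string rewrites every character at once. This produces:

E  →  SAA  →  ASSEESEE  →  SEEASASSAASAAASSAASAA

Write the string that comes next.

φ(SEEASASSAASAAASSAASAA) expands symbol-by-symbol to AS SAA SAA SEE AS SEE AS AS SEE SEE AS SEE SEE SEE AS AS SEE SEE AS SEE SEE; joining the 21 pieces gives the next term.

ASSAASAASEEASSEEASASSEESEEASSEESEESEEASASSEESEEASSEESEE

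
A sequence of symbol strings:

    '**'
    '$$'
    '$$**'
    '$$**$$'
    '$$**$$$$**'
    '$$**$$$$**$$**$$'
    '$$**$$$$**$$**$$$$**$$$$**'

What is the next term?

This is a Fibonacci-style word recurrence s(k) = s(k−1)·s(k−2): e.g. $$·** = $$**.
So term 8 is $$**$$$$**$$**$$$$**$$$$**·$$**$$$$**$$**$$.

$$**$$$$**$$**$$$$**$$$$**$$**$$$$**$$**$$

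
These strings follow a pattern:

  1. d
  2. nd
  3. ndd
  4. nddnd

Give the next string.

Each term (from the third on) is the previous term followed by the one before it: term 3 = nd·d = ndd.
So term 5 is nddnd·ndd.

nddndndd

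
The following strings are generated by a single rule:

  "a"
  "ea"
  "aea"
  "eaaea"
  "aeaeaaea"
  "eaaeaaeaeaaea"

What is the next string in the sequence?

aeaeaaeaeaaeaaeaeaaea

Each term (from the third on) is the two preceding terms concatenated in order: term 3 = a·ea = aea.
Continuing: aeaeaaea · eaaeaaeaeaaea gives term 7.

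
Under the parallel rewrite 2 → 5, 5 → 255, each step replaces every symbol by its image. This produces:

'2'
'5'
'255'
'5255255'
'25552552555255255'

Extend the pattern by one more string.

52552552555255255525525525552552555255255

Applying the rule to each of the 17 symbols of 25552552555255255 gives the pieces 5 255 255 255 5 255 255 5 255 255 255 5 255 255 5 255 255, which concatenate to the answer.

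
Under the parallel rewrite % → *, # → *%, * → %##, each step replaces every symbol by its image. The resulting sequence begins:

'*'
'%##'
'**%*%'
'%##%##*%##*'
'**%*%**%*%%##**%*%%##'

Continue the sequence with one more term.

Rewriting the 21 symbols of **%*%**%*%%##**%*%%## one by one yields %## %## * %## * %## %## * %## * * *% *% %## %## * %## * * *% *%; concatenated:

%##%##*%##*%##%##*%##***%*%%##%##*%##***%*%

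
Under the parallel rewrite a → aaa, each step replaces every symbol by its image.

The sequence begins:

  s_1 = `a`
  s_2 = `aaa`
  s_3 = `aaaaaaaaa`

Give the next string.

Rewriting each symbol of aaaaaaaaa: a→aaa, a→aaa, a→aaa, a→aaa, a→aaa, a→aaa, a→aaa, a→aaa, a→aaa, which concatenates to aaa aaa aaa aaa aaa aaa aaa aaa aaa.

aaaaaaaaaaaaaaaaaaaaaaaaaaa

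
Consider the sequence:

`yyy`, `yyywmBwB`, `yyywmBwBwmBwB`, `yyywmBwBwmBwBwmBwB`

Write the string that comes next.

yyywmBwBwmBwBwmBwBwmBwB

Every step adds wmBwB to the end: s(k+1) = s(k)·wmBwB.
So the next term is yyywmBwBwmBwBwmBwB·wmBwB.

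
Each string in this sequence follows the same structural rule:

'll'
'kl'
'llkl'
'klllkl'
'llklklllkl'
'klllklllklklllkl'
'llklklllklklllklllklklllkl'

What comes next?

This is a Fibonacci-style word recurrence s(k) = s(k−2)·s(k−1): e.g. ll·kl = llkl.
The next term joins klllklllklklllkl and llklklllklklllklllklklllkl.

klllklllklklllklllklklllklklllklllklklllkl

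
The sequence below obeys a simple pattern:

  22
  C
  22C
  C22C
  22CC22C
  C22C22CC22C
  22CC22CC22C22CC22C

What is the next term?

C22C22CC22C22CC22CC22C22CC22C

Each term (from the third on) is the two preceding terms concatenated in order: term 3 = 22·C = 22C.
So term 8 is C22C22CC22C·22CC22CC22C22CC22C.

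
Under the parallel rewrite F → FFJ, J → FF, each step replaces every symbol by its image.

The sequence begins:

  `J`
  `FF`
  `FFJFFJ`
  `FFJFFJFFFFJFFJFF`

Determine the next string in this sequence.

FFJFFJFFFFJFFJFFFFJFFJFFJFFJFFFFJFFJFFFFJFFJ

Replace each of the 16 characters of FFJFFJFFFFJFFJFF in place — FFJ FFJ FF FFJ FFJ FF FFJ FFJ FFJ FFJ FF FFJ FFJ FF FFJ FFJ — and concatenate.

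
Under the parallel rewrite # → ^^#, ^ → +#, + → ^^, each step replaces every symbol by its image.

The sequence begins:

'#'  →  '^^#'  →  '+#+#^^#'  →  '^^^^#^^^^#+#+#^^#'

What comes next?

+#+#+#+#^^#+#+#+#+#^^#^^^^#^^^^#+#+#^^#

Applying the rule to each of the 17 symbols of ^^^^#^^^^#+#+#^^# gives the pieces +# +# +# +# ^^# +# +# +# +# ^^# ^^ ^^# ^^ ^^# +# +# ^^#, which concatenate to the answer.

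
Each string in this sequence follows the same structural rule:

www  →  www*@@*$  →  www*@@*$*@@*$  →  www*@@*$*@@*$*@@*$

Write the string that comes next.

The strings grow by a fixed suffix *@@*$ each time.
So the next term is www*@@*$*@@*$*@@*$·*@@*$.

www*@@*$*@@*$*@@*$*@@*$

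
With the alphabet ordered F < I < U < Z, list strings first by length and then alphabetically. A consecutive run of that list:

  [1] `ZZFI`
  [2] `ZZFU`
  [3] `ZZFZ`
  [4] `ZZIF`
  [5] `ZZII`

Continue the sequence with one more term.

The successor of ZZII increments the rightmost position that isn't already Z and resets every position after it to F.

ZZIU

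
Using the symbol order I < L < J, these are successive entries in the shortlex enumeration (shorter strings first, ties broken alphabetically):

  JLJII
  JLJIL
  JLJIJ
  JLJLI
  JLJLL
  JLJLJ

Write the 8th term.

JLJJL

Stepping forward 2 times from JLJLJ: JLJLJ → JLJJI, then the target.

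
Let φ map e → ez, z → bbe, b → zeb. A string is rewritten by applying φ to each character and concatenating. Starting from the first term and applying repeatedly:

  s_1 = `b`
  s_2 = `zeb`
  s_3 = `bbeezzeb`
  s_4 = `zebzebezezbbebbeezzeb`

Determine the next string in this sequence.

φ(zebzebezezbbebbeezzeb) expands symbol-by-symbol to bbe ez zeb bbe ez zeb ez bbe ez bbe zeb zeb ez zeb zeb ez ez bbe bbe ez zeb; joining the 21 pieces gives the next term.

bbeezzebbbeezzebezbbeezbbezebzebezzebzebezezbbebbeezzeb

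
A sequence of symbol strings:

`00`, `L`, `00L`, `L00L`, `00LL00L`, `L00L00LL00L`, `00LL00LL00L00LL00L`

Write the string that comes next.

L00L00LL00L00LL00LL00L00LL00L

This is a Fibonacci-style word recurrence s(k) = s(k−2)·s(k−1): e.g. 00·L = 00L.
Continuing: L00L00LL00L · 00LL00LL00L00LL00L gives term 8.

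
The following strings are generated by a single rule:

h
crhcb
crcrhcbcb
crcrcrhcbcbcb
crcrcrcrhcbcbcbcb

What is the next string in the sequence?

s(k+1) = cr·s(k)·cb, so each term gains cr as a prefix and cb as a suffix.
Applying this once more to crcrcrcrhcbcbcbcb:

crcrcrcrcrhcbcbcbcbcb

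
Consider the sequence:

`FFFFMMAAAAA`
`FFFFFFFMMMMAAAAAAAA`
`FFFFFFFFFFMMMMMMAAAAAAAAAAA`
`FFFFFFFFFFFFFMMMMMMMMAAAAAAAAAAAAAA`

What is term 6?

The n-th term is 3n+1 F's then 2n M's then 3n+2 A's (n = 1, 2, …).
For term 6, n = 6, so the run lengths are 19, 12, 20.

FFFFFFFFFFFFFFFFFFFMMMMMMMMMMMMAAAAAAAAAAAAAAAAAAAA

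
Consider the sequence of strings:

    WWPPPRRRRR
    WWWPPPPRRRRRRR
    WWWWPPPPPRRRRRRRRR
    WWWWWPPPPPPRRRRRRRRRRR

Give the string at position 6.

WWWWWWWPPPPPPPPRRRRRRRRRRRRRRR

The n-th term is n W's then n+1 P's then 2n+1 R's, where the shown terms are n = 2, 3, 4, 5.
For term 6, n = 7, so the run lengths are 7, 8, 15.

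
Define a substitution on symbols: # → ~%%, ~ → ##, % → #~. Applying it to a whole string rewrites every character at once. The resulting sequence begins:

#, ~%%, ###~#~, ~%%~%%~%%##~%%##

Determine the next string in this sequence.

Rewriting the 16 symbols of ~%%~%%~%%##~%%## one by one yields ## #~ #~ ## #~ #~ ## #~ #~ ~%% ~%% ## #~ #~ ~%% ~%%; concatenated:

###~#~###~#~###~#~~%%~%%###~#~~%%~%%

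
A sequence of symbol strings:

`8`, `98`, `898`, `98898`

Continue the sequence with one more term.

Each term (from the third on) is the two preceding terms concatenated in order: term 3 = 8·98 = 898.
The next term joins 898 and 98898.

89898898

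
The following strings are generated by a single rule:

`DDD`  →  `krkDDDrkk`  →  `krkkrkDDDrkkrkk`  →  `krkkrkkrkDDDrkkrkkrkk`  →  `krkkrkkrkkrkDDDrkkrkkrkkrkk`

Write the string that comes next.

krkkrkkrkkrkkrkDDDrkkrkkrkkrkkrkk

Each term wraps the previous one in krk on the left and rkk on the right.
So the next term is krk·krkkrkkrkkrkDDDrkkrkkrkkrkk·rkk.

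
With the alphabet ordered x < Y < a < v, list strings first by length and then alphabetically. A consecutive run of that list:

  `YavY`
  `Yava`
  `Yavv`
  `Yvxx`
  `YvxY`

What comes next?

Yvxa

Find the rightmost character of YvxY below v, bump it to the next letter, and reset everything to its right to x.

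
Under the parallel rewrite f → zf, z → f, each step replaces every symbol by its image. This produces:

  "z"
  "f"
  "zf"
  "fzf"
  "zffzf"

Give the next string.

Expanding zffzf: z→f, f→zf, f→zf, z→f, f→zf. Concatenated: f zf zf f zf.

fzfzffzf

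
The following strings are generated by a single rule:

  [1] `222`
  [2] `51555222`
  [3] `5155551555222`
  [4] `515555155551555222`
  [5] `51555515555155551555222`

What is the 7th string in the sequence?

The strings grow by a fixed prefix 51555 each time.
From 51555515555155551555222, 2 further steps: 51555515555155551555222 → 5155551555515555155551555222 → (answer).

515555155551555515555155551555222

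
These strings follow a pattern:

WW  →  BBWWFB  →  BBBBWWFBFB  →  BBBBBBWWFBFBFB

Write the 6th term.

BBBBBBBBBBWWFBFBFBFBFB

s(k+1) = BB·s(k)·FB, so each term gains BB as a prefix and FB as a suffix.
From BBBBBBWWFBFBFB, 2 further steps: BBBBBBWWFBFBFB → BBBBBBBBWWFBFBFBFB → (answer).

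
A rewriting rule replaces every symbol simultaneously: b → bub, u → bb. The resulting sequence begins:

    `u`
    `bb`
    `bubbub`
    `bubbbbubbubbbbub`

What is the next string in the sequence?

Replace each of the 16 characters of bubbbbubbubbbbub in place — bub bb bub bub bub bub bb bub bub bb bub bub bub bub bb bub — and concatenate.

bubbbbubbubbubbubbbbubbubbbbubbubbubbubbbbub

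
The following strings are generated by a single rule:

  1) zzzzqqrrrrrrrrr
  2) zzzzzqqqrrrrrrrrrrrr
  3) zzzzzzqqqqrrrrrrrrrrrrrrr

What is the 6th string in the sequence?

The n-th term is n+1 z's then n-1 q's then 3n r's, where the shown terms are n = 3, 4, 5.
For term 6, n = 8, so the run lengths are 9, 7, 24.

zzzzzzzzzqqqqqqqrrrrrrrrrrrrrrrrrrrrrrrr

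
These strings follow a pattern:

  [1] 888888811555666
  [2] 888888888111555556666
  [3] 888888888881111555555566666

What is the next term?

The n-th term is 2n+3 8's then n 1's then 2n-1 5's then n+1 6's, where the shown terms are n = 2, 3, 4.
Setting n = 5 gives 13, 5, 9, 6 characters in each block.

888888888888811111555555555666666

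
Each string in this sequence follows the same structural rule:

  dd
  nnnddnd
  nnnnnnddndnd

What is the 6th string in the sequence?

nnnnnnnnnnnnnnnddndndndndnd

Each term wraps the previous one in nnn on the left and nd on the right.
From nnnnnnddndnd, 3 further steps: nnnnnnddndnd → nnnnnnnnnddndndnd → nnnnnnnnnnnnddndndndnd → (answer).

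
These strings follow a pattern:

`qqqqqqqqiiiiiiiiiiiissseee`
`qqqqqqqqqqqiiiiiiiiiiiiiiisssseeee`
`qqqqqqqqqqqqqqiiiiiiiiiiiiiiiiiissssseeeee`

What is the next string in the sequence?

Reading off run lengths: q runs 8, 11, 14; i runs 12, 15, 18; s runs 3, 4, 5; e runs 3, 4, 5 — each is linear in n, where the shown terms are n = 3, 4, 5.
At n = 6 the blocks have lengths 17, 21, 6, 6.

qqqqqqqqqqqqqqqqqiiiiiiiiiiiiiiiiiiiiisssssseeeeee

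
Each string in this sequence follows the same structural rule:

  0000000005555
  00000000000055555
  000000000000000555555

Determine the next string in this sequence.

Term n consists of 3n 0's, followed by n+1 5's, where the shown terms are n = 3, 4, 5.
At n = 6 the blocks have lengths 18, 7.

0000000000000000005555555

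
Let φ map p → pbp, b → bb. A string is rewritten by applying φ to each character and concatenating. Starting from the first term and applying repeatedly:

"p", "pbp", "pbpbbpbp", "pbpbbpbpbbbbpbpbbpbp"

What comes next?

φ(pbpbbpbpbbbbpbpbbpbp) expands symbol-by-symbol to pbp bb pbp bb bb pbp bb pbp bb bb bb bb pbp bb pbp bb bb pbp bb pbp; joining the 20 pieces gives the next term.

pbpbbpbpbbbbpbpbbpbpbbbbbbbbpbpbbpbpbbbbpbpbbpbp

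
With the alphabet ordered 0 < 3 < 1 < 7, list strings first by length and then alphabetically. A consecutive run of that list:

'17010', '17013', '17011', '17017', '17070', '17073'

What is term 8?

Continuing the enumeration 2 steps past 17073: 17073 → 17071 → (answer).

17077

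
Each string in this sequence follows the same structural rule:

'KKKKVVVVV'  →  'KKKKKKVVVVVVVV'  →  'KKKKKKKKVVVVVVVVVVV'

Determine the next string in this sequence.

KKKKKKKKKKVVVVVVVVVVVVVV

Reading off run lengths: K runs 4, 6, 8; V runs 5, 8, 11 — each is linear in n (n = 1, 2, …).
Setting n = 4 gives 10, 14 characters in each block.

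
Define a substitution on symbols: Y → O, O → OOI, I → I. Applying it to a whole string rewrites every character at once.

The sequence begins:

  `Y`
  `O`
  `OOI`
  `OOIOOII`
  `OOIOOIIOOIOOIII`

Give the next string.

Replace each of the 15 characters of OOIOOIIOOIOOIII in place — OOI OOI I OOI OOI I I OOI OOI I OOI OOI I I I — and concatenate.

OOIOOIIOOIOOIIIOOIOOIIOOIOOIIII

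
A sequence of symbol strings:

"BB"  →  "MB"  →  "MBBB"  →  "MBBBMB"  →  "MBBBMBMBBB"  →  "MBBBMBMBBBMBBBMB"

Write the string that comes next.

MBBBMBMBBBMBBBMBMBBBMBMBBB

Each term (from the third on) is the previous term followed by the one before it: term 3 = MB·BB = MBBB.
The next term joins MBBBMBMBBBMBBBMB and MBBBMBMBBB.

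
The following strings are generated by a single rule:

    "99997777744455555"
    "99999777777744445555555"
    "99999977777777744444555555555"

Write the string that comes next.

Term n consists of n+2 9's, followed by 2n+1 7's, followed by n+1 4's, followed by 2n+1 5's, where the shown terms are n = 2, 3, 4.
Setting n = 5 gives 7, 11, 6, 11 characters in each block.

99999997777777777744444455555555555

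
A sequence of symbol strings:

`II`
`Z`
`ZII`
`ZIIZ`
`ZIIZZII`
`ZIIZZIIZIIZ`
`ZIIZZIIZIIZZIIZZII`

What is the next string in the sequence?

This is a Fibonacci-style word recurrence s(k) = s(k−1)·s(k−2): e.g. Z·II = ZII.
The next term joins ZIIZZIIZIIZZIIZZII and ZIIZZIIZIIZ.

ZIIZZIIZIIZZIIZZIIZIIZZIIZIIZ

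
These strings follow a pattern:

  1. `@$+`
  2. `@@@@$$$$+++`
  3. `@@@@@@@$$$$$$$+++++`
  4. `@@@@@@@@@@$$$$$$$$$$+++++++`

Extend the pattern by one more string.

Term n consists of 3n-2 @'s, followed by 3n-2 $'s, followed by 2n-1 +'s (n = 1, 2, …).
Setting n = 5 gives 13, 13, 9 characters in each block.

@@@@@@@@@@@@@$$$$$$$$$$$$$+++++++++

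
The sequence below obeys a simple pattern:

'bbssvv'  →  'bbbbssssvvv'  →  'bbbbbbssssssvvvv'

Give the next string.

Each string has the form b^{2n} s^{2n} v^{n+1} (n = 1, 2, …).
Setting n = 4 gives 8, 8, 5 characters in each block.

bbbbbbbbssssssssvvvvv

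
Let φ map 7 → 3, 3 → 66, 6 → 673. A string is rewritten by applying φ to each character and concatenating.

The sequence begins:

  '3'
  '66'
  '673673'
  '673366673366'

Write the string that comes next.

6733666667367367336666673673

Rewriting each symbol of 673366673366: 6→673, 7→3, 3→66, 3→66, 6→673, 6→673, 6→673, 7→3, 3→66, 3→66, 6→673, 6→673, which concatenates to 673 3 66 66 673 673 673 3 66 66 673 673.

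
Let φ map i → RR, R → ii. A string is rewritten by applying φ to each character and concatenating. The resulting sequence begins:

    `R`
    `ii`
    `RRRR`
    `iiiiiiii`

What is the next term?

Expanding iiiiiiii: i→RR, i→RR, i→RR, i→RR, i→RR, i→RR, i→RR, i→RR. Concatenated: RR RR RR RR RR RR RR RR.

RRRRRRRRRRRRRRRR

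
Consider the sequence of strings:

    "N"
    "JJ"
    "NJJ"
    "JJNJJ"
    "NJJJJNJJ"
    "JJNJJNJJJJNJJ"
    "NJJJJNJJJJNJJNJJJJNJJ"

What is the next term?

Each term (from the third on) is the two preceding terms concatenated in order: term 3 = N·JJ = NJJ.
So term 8 is JJNJJNJJJJNJJ·NJJJJNJJJJNJJNJJJJNJJ.

JJNJJNJJJJNJJNJJJJNJJJJNJJNJJJJNJJ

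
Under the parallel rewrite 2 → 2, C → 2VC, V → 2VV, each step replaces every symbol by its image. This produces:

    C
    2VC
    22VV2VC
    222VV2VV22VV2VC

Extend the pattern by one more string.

2222VV2VV22VV2VV222VV2VV22VV2VC

Applying the rule to each of the 15 symbols of 222VV2VV22VV2VC gives the pieces 2 2 2 2VV 2VV 2 2VV 2VV 2 2 2VV 2VV 2 2VV 2VC, which concatenate to the answer.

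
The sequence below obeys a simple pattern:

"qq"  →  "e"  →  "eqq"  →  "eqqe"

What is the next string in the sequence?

eqqeeqq

From term 3 onward, concatenate the last term with the second-to-last: e·qq = eqq, eqq·e = eqqe, …
So term 5 is eqqe·eqq.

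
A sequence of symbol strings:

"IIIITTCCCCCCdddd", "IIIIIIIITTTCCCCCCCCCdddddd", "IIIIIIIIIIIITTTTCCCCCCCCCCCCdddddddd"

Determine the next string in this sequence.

IIIIIIIIIIIIIIIITTTTTCCCCCCCCCCCCCCCdddddddddd

Reading off run lengths: I runs 4, 8, 12; T runs 2, 3, 4; C runs 6, 9, 12; d runs 4, 6, 8 — each is linear in n (n = 1, 2, …).
At n = 4 the blocks have lengths 16, 5, 15, 10.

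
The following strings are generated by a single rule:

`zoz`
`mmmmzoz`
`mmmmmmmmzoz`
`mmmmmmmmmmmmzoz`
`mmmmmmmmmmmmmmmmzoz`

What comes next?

Each term is the previous one with mmmm prepended.
One more step from mmmmmmmmmmmmmmmmzoz gives the answer.

mmmmmmmmmmmmmmmmmmmmzoz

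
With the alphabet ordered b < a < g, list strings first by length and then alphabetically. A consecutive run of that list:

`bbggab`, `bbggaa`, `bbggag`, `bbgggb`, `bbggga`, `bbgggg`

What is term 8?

Stepping forward 2 times from bbgggg: bbgggg → babbbb, then the target.

babbba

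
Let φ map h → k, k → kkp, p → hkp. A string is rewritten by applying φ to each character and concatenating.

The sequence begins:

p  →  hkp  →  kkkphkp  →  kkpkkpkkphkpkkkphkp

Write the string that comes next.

kkpkkphkpkkpkkphkpkkpkkphkpkkkphkpkkpkkpkkphkpkkkphkp

Applying the rule to each of the 19 symbols of kkpkkpkkphkpkkkphkp gives the pieces kkp kkp hkp kkp kkp hkp kkp kkp hkp k kkp hkp kkp kkp kkp hkp k kkp hkp, which concatenate to the answer.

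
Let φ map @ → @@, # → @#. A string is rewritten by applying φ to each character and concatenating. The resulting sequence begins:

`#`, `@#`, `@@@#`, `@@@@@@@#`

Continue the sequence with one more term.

Expanding @@@@@@@#: @→@@, @→@@, @→@@, @→@@, @→@@, @→@@, @→@@, #→@#. Concatenated: @@ @@ @@ @@ @@ @@ @@ @#.

@@@@@@@@@@@@@@@#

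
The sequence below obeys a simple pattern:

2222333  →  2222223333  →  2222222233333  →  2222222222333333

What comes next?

2222222222223333333

Term n consists of 2n 2's, followed by n+1 3's, where the shown terms are n = 2, 3, 4, 5.
At n = 6 the blocks have lengths 12, 7.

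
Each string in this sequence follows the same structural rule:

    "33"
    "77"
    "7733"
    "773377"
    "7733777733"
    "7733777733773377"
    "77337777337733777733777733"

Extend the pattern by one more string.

This is a Fibonacci-style word recurrence s(k) = s(k−1)·s(k−2): e.g. 77·33 = 7733.
So term 8 is 77337777337733777733777733·7733777733773377.

773377773377337777337777337733777733773377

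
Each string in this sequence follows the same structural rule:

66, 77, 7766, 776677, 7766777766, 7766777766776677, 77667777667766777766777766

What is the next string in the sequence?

From term 3 onward, concatenate the last term with the second-to-last: 77·66 = 7766, 7766·77 = 776677, …
Continuing: 77667777667766777766777766 · 7766777766776677 gives term 8.

776677776677667777667777667766777766776677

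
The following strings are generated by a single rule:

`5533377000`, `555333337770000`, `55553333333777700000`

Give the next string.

The n-th term is n 5's then 2n-1 3's then n 7's then n+1 0's, where the shown terms are n = 2, 3, 4.
Setting n = 5 gives 5, 9, 5, 6 characters in each block.

5555533333333377777000000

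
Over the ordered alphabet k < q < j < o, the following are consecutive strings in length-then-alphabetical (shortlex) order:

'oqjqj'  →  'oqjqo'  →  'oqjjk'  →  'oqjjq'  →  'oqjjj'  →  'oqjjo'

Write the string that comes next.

Treat oqjjo as a base-4 numeral over the given alphabet and add one, carrying through any trailing o's.

oqjok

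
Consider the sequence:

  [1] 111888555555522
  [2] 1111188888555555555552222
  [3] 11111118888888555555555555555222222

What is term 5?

Term n consists of 2n-1 1's, followed by 2n-1 8's, followed by 4n-1 5's, followed by 2n-2 2's, where the shown terms are n = 2, 3, 4.
For term 5, n = 6, so the run lengths are 11, 11, 23, 10.

1111111111188888888888555555555555555555555552222222222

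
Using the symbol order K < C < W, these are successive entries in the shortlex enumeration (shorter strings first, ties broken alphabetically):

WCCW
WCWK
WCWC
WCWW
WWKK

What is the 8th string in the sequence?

Continuing the enumeration 3 steps past WWKK: WWKK → WWKC → WWKW → (answer).

WWCK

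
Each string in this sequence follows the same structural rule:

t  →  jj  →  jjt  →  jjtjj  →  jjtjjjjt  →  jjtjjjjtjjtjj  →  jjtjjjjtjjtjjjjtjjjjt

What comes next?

This is a Fibonacci-style word recurrence s(k) = s(k−1)·s(k−2): e.g. jj·t = jjt.
The next term joins jjtjjjjtjjtjjjjtjjjjt and jjtjjjjtjjtjj.

jjtjjjjtjjtjjjjtjjjjtjjtjjjjtjjtjj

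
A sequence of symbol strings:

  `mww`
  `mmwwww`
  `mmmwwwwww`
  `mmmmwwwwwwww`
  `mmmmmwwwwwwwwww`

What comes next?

Reading off run lengths: m runs 1, 2, 3, 4, 5; w runs 2, 4, 6, 8, 10 — each is linear in n (n = 1, 2, …).
For the next term, n = 6, so the run lengths are 6, 12.

mmmmmmwwwwwwwwwwww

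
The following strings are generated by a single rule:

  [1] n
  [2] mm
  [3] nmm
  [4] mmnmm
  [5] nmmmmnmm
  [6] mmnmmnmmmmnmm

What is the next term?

This is a Fibonacci-style word recurrence s(k) = s(k−2)·s(k−1): e.g. n·mm = nmm.
The next term joins nmmmmnmm and mmnmmnmmmmnmm.

nmmmmnmmmmnmmnmmmmnmm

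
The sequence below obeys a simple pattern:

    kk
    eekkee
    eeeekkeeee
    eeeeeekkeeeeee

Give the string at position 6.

eeeeeeeeeekkeeeeeeeeee

Each term wraps the previous one in ee on the left and ee on the right.
From eeeeeekkeeeeee, 2 further steps: eeeeeekkeeeeee → eeeeeeeekkeeeeeeee → (answer).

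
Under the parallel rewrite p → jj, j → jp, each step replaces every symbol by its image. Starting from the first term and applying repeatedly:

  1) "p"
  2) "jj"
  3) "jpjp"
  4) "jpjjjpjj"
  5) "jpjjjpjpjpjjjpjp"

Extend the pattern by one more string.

Applying the rule to each of the 16 symbols of jpjjjpjpjpjjjpjp gives the pieces jp jj jp jp jp jj jp jj jp jj jp jp jp jj jp jj, which concatenate to the answer.

jpjjjpjpjpjjjpjjjpjjjpjpjpjjjpjj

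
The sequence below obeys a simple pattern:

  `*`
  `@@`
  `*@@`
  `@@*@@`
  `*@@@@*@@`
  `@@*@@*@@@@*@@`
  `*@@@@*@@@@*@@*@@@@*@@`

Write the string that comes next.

This is a Fibonacci-style word recurrence s(k) = s(k−2)·s(k−1): e.g. *·@@ = *@@.
Continuing: @@*@@*@@@@*@@ · *@@@@*@@@@*@@*@@@@*@@ gives term 8.

@@*@@*@@@@*@@*@@@@*@@@@*@@*@@@@*@@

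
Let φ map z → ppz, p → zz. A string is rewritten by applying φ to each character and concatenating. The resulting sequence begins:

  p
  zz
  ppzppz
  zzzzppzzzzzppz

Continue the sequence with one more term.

Rewriting the 14 symbols of zzzzppzzzzzppz one by one yields ppz ppz ppz ppz zz zz ppz ppz ppz ppz ppz zz zz ppz; concatenated:

ppzppzppzppzzzzzppzppzppzppzppzzzzzppz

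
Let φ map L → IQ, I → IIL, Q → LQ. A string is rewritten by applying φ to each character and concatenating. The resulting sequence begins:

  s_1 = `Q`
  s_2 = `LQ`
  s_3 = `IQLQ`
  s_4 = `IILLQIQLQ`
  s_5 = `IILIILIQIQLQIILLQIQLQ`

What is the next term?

Rewriting the 21 symbols of IILIILIQIQLQIILLQIQLQ one by one yields IIL IIL IQ IIL IIL IQ IIL LQ IIL LQ IQ LQ IIL IIL IQ IQ LQ IIL LQ IQ LQ; concatenated:

IILIILIQIILIILIQIILLQIILLQIQLQIILIILIQIQLQIILLQIQLQ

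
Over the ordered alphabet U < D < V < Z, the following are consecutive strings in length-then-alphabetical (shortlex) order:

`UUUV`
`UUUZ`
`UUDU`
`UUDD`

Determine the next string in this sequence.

Treat UUDD as a base-4 numeral over the given alphabet and add one, carrying through any trailing Z's.

UUDV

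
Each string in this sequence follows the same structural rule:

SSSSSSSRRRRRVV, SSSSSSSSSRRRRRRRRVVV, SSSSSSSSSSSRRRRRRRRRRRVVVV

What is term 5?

SSSSSSSSSSSSSSSRRRRRRRRRRRRRRRRRVVVVVV

Reading off run lengths: S runs 7, 9, 11; R runs 5, 8, 11; V runs 2, 3, 4 — each is linear in n, where the shown terms are n = 2, 3, 4.
For term 5, n = 6, so the run lengths are 15, 17, 6.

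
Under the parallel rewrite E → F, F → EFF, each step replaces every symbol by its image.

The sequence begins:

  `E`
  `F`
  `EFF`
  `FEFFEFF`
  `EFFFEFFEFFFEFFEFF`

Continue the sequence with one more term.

Rewriting the 17 symbols of EFFFEFFEFFFEFFEFF one by one yields F EFF EFF EFF F EFF EFF F EFF EFF EFF F EFF EFF F EFF EFF; concatenated:

FEFFEFFEFFFEFFEFFFEFFEFFEFFFEFFEFFFEFFEFF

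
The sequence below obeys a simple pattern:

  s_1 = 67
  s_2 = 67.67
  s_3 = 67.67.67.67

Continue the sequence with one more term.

67.67.67.67.67.67.67.67

Every step duplicates the string with '.' between the halves.
One more doubling of 67.67.67.67 gives the answer.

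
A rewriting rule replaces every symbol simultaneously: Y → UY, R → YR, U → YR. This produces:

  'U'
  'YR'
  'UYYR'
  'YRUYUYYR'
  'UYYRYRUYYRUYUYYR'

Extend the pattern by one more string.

YRUYUYYRUYYRYRUYUYYRYRUYYRUYUYYR

Applying the rule to each of the 16 symbols of UYYRYRUYYRUYUYYR gives the pieces YR UY UY YR UY YR YR UY UY YR YR UY YR UY UY YR, which concatenate to the answer.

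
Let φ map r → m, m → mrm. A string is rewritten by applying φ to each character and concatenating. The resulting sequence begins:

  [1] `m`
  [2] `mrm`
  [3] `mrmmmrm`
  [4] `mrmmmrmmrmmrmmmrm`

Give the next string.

mrmmmrmmrmmrmmmrmmrmmmrmmrmmmrmmrmmrmmmrm

Replace each of the 17 characters of mrmmmrmmrmmrmmmrm in place — mrm m mrm mrm mrm m mrm mrm m mrm mrm m mrm mrm mrm m mrm — and concatenate.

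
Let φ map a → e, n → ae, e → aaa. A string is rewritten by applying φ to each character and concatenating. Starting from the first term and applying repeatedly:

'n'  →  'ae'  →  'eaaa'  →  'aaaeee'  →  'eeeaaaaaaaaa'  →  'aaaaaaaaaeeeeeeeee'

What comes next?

eeeeeeeeeaaaaaaaaaaaaaaaaaaaaaaaaaaa

φ(aaaaaaaaaeeeeeeeee) expands symbol-by-symbol to e e e e e e e e e aaa aaa aaa aaa aaa aaa aaa aaa aaa; joining the 18 pieces gives the next term.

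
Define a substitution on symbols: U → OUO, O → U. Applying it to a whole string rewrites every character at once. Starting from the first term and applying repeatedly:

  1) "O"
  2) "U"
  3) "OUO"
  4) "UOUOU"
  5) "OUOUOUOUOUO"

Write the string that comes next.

UOUOUOUOUOUOUOUOUOUOU

Apply φ to OUOUOUOUOUO symbol by symbol: O→U, U→OUO, O→U, U→OUO, O→U, U→OUO, O→U, U→OUO, O→U, U→OUO, O→U; joined: U OUO U OUO U OUO U OUO U OUO U.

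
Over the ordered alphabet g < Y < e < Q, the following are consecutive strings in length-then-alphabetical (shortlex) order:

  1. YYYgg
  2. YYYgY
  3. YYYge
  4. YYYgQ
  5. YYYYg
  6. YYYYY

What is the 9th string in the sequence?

YYYeg

Stepping forward 3 times from YYYYY: YYYYY → YYYYe → YYYYQ, then the target.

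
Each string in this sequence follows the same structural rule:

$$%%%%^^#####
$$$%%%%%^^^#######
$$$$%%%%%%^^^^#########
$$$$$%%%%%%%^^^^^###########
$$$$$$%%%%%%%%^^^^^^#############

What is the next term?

$$$$$$$%%%%%%%%%^^^^^^^###############

Reading off run lengths: $ runs 2, 3, 4, 5, 6; % runs 4, 5, 6, 7, 8; ^ runs 2, 3, 4, 5, 6; # runs 5, 7, 9, 11, 13 — each is linear in n, where the shown terms are n = 2, 3, 4, 5, 6.
For the next term, n = 7, so the run lengths are 7, 9, 7, 15.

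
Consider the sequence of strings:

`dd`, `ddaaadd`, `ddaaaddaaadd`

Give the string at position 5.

ddaaaddaaaddaaaddaaadd

The strings grow by a fixed prefix ddaaa each time.
From ddaaaddaaadd, 2 further steps: ddaaaddaaadd → ddaaaddaaaddaaadd → (answer).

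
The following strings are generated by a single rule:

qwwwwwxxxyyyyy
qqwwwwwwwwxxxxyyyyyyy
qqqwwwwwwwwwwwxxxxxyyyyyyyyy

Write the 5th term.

The n-th term is n q's then 3n+2 w's then n+2 x's then 2n+3 y's (n = 1, 2, …).
For term 5, n = 5, so the run lengths are 5, 17, 7, 13.

qqqqqwwwwwwwwwwwwwwwwwxxxxxxxyyyyyyyyyyyyy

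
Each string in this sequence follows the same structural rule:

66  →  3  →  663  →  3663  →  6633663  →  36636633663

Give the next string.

663366336636633663

Each term (from the third on) is the two preceding terms concatenated in order: term 3 = 66·3 = 663.
Continuing: 6633663 · 36636633663 gives term 7.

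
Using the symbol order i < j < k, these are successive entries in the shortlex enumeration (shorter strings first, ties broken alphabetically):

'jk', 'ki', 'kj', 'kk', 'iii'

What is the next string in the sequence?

iij

Treat iii as a base-3 numeral over the given alphabet and add one, carrying through any trailing k's.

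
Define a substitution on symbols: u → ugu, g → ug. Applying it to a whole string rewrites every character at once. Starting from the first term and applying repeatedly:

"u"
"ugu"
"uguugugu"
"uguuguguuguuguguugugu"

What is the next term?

uguuguguuguuguguuguguuguuguguuguuguguuguguuguuguguugugu

φ(uguuguguuguuguguugugu) expands symbol-by-symbol to ugu ug ugu ugu ug ugu ug ugu ugu ug ugu ugu ug ugu ug ugu ugu ug ugu ug ugu; joining the 21 pieces gives the next term.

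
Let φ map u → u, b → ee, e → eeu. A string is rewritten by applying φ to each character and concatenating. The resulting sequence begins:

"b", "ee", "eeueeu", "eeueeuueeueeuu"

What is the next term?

eeueeuueeueeuuueeueeuueeueeuuu

φ(eeueeuueeueeuu) expands symbol-by-symbol to eeu eeu u eeu eeu u u eeu eeu u eeu eeu u u; joining the 14 pieces gives the next term.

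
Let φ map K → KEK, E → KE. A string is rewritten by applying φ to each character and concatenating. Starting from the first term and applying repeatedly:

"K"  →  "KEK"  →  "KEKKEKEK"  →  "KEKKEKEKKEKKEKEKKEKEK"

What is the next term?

KEKKEKEKKEKKEKEKKEKEKKEKKEKEKKEKKEKEKKEKEKKEKKEKEKKEKEK

Replace each of the 21 characters of KEKKEKEKKEKKEKEKKEKEK in place — KEK KE KEK KEK KE KEK KE KEK KEK KE KEK KEK KE KEK KE KEK KEK KE KEK KE KEK — and concatenate.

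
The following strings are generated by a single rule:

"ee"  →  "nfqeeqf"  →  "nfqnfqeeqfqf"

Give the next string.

nfqnfqnfqeeqfqfqf

Each term wraps the previous one in nfq on the left and qf on the right.
So the next term is nfq·nfqnfqeeqfqf·qf.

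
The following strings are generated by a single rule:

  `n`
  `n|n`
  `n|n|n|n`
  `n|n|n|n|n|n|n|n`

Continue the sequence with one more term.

s(k+1) = s(k)·|·s(k) — each term doubles the last with '|' between the halves.
One more doubling of n|n|n|n|n|n|n|n gives the answer.

n|n|n|n|n|n|n|n|n|n|n|n|n|n|n|n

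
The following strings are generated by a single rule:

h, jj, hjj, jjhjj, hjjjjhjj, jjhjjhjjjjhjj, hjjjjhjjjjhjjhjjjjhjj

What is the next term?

This is a Fibonacci-style word recurrence s(k) = s(k−2)·s(k−1): e.g. h·jj = hjj.
So term 8 is jjhjjhjjjjhjj·hjjjjhjjjjhjjhjjjjhjj.

jjhjjhjjjjhjjhjjjjhjjjjhjjhjjjjhjj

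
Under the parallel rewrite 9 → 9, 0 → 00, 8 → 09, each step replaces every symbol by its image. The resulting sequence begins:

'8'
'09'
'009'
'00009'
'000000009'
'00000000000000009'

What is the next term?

000000000000000000000000000000009

Replace each of the 17 characters of 00000000000000009 in place — 00 00 00 00 00 00 00 00 00 00 00 00 00 00 00 00 9 — and concatenate.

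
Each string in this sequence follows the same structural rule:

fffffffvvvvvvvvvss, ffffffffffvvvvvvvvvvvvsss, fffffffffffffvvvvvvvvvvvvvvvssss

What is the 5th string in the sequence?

fffffffffffffffffffvvvvvvvvvvvvvvvvvvvvvssssss

Term n consists of 3n+1 f's, followed by 3n+3 v's, followed by n s's, where the shown terms are n = 2, 3, 4.
For term 5, n = 6, so the run lengths are 19, 21, 6.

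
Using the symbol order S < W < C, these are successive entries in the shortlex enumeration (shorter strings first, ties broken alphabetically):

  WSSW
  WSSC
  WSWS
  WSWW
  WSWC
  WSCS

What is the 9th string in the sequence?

WWSS

Continuing the enumeration 3 steps past WSCS: WSCS → WSCW → WSCC → (answer).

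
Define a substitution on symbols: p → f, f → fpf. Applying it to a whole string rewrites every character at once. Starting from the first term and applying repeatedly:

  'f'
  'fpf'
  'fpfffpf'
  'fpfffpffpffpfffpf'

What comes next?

fpfffpffpffpfffpffpfffpffpfffpffpffpfffpf

Applying the rule to each of the 17 symbols of fpfffpffpffpfffpf gives the pieces fpf f fpf fpf fpf f fpf fpf f fpf fpf f fpf fpf fpf f fpf, which concatenate to the answer.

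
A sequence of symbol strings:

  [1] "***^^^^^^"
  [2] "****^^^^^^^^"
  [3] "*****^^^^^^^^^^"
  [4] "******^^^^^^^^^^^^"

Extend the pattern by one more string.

Reading off run lengths: * runs 3, 4, 5, 6; ^ runs 6, 8, 10, 12 — each is linear in n, where the shown terms are n = 2, 3, 4, 5.
Setting n = 6 gives 7, 14 characters in each block.

*******^^^^^^^^^^^^^^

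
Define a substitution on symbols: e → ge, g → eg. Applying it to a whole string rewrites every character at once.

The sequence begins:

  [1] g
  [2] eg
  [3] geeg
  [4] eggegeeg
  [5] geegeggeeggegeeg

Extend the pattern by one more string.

φ(geegeggeeggegeeg) expands symbol-by-symbol to eg ge ge eg ge eg eg ge ge eg eg ge eg ge ge eg; joining the 16 pieces gives the next term.

eggegeeggeegeggegeegeggeeggegeeg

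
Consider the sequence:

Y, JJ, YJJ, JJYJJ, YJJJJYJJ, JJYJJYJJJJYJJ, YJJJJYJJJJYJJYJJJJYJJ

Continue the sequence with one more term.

JJYJJYJJJJYJJYJJJJYJJJJYJJYJJJJYJJ

From term 3 onward, concatenate the second-to-last term with the last: Y·JJ = YJJ, JJ·YJJ = JJYJJ, …
The next term joins JJYJJYJJJJYJJ and YJJJJYJJJJYJJYJJJJYJJ.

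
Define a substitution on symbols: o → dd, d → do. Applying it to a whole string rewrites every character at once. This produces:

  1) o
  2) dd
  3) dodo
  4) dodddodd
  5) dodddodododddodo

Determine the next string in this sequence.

dodddodododddodddodddodododddodd

φ(dodddodododddodo) expands symbol-by-symbol to do dd do do do dd do dd do dd do do do dd do dd; joining the 16 pieces gives the next term.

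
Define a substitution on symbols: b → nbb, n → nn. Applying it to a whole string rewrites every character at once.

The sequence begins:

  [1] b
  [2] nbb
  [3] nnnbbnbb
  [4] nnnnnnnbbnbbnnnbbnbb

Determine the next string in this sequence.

Rewriting the 20 symbols of nnnnnnnbbnbbnnnbbnbb one by one yields nn nn nn nn nn nn nn nbb nbb nn nbb nbb nn nn nn nbb nbb nn nbb nbb; concatenated:

nnnnnnnnnnnnnnnbbnbbnnnbbnbbnnnnnnnbbnbbnnnbbnbb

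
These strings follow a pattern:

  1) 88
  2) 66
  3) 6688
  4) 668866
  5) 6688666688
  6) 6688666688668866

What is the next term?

This is a Fibonacci-style word recurrence s(k) = s(k−1)·s(k−2): e.g. 66·88 = 6688.
So term 7 is 6688666688668866·6688666688.

66886666886688666688666688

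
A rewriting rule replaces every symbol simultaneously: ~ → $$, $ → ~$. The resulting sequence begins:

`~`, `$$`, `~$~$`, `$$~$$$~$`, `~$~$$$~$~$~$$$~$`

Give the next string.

Rewriting the 16 symbols of ~$~$$$~$~$~$$$~$ one by one yields $$ ~$ $$ ~$ ~$ ~$ $$ ~$ $$ ~$ $$ ~$ ~$ ~$ $$ ~$; concatenated:

$$~$$$~$~$~$$$~$$$~$$$~$~$~$$$~$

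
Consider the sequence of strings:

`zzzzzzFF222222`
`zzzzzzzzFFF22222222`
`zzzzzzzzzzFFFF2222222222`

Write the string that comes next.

zzzzzzzzzzzzFFFFF222222222222

The n-th term is 2n z's then n-1 F's then 2n 2's, where the shown terms are n = 3, 4, 5.
Setting n = 6 gives 12, 5, 12 characters in each block.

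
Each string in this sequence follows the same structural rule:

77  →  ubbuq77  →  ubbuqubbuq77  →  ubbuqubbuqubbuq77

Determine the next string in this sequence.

Every step adds ubbuq at the front: s(k+1) = ubbuq·s(k).
Applying this once more to ubbuqubbuqubbuq77:

ubbuqubbuqubbuqubbuq77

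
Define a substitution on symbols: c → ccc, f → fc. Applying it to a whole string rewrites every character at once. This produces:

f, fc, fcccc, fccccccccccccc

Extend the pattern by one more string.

Applying the rule to each of the 14 symbols of fccccccccccccc gives the pieces fc ccc ccc ccc ccc ccc ccc ccc ccc ccc ccc ccc ccc ccc, which concatenate to the answer.

fcccccccccccccccccccccccccccccccccccccccc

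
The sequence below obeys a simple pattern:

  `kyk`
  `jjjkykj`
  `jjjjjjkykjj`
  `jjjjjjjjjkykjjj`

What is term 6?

Each term wraps the previous one in jjj on the left and j on the right.
From jjjjjjjjjkykjjj, 2 further steps: jjjjjjjjjkykjjj → jjjjjjjjjjjjkykjjjj → (answer).

jjjjjjjjjjjjjjjkykjjjjj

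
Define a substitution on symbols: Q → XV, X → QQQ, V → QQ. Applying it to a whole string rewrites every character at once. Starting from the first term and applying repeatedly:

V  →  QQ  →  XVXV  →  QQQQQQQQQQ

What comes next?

XVXVXVXVXVXVXVXVXVXV

Rewriting each symbol of QQQQQQQQQQ: Q→XV, Q→XV, Q→XV, Q→XV, Q→XV, Q→XV, Q→XV, Q→XV, Q→XV, Q→XV, which concatenates to XV XV XV XV XV XV XV XV XV XV.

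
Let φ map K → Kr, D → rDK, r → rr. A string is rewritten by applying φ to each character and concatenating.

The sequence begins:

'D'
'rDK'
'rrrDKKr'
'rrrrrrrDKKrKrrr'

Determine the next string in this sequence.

Applying the rule to each of the 15 symbols of rrrrrrrDKKrKrrr gives the pieces rr rr rr rr rr rr rr rDK Kr Kr rr Kr rr rr rr, which concatenate to the answer.

rrrrrrrrrrrrrrrDKKrKrrrKrrrrrrr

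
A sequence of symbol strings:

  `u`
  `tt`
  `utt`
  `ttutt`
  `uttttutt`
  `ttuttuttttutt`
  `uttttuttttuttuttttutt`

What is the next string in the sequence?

From term 3 onward, concatenate the second-to-last term with the last: u·tt = utt, tt·utt = ttutt, …
Continuing: ttuttuttttutt · uttttuttttuttuttttutt gives term 8.

ttuttuttttuttuttttuttttuttuttttutt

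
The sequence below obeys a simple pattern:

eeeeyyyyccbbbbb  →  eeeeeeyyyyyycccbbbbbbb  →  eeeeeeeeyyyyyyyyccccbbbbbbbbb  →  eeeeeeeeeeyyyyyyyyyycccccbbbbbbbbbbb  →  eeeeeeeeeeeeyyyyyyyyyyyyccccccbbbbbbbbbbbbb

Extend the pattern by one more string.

eeeeeeeeeeeeeeyyyyyyyyyyyyyycccccccbbbbbbbbbbbbbbb

Reading off run lengths: e runs 4, 6, 8, 10, 12; y runs 4, 6, 8, 10, 12; c runs 2, 3, 4, 5, 6; b runs 5, 7, 9, 11, 13 — each is linear in n, where the shown terms are n = 2, 3, 4, 5, 6.
At n = 7 the blocks have lengths 14, 14, 7, 15.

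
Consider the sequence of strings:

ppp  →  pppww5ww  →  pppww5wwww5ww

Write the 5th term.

pppww5wwww5wwww5wwww5ww

Every step adds ww5ww to the end: s(k+1) = s(k)·ww5ww.
From pppww5wwww5ww, 2 further steps: pppww5wwww5ww → pppww5wwww5wwww5ww → (answer).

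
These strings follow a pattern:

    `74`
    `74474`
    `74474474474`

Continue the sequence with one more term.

Every step duplicates the string with '4' between the halves.
Doubling 74474474474 with '4' between the halves:

74474474474474474474474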